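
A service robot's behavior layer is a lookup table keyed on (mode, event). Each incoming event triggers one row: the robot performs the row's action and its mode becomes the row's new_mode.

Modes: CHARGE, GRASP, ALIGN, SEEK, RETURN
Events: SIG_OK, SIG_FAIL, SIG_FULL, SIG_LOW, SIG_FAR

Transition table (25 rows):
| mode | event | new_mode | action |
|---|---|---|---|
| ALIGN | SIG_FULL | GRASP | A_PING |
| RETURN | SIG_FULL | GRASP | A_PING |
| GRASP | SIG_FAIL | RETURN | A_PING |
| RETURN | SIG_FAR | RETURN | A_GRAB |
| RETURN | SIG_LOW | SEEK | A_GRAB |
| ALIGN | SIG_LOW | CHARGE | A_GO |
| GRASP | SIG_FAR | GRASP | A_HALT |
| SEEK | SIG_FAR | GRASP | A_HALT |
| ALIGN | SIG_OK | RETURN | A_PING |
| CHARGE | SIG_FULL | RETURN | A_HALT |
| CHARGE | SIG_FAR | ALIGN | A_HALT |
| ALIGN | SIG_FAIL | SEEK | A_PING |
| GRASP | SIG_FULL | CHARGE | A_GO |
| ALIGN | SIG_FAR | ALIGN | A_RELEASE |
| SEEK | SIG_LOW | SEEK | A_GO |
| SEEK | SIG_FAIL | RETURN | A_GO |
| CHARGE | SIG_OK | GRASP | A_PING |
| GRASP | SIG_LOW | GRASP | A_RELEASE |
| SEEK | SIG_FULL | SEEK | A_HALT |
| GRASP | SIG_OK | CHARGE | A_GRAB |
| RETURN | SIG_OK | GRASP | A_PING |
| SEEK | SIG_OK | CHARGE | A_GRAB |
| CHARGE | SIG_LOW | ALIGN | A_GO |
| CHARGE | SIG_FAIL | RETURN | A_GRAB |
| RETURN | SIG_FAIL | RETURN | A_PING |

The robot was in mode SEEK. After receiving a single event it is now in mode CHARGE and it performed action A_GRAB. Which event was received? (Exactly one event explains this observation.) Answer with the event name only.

try SIG_OK: (SEEK, SIG_OK) → (CHARGE, A_GRAB)  ← matches
try SIG_FAIL: (SEEK, SIG_FAIL) → (RETURN, A_GO)
try SIG_FULL: (SEEK, SIG_FULL) → (SEEK, A_HALT)
try SIG_LOW: (SEEK, SIG_LOW) → (SEEK, A_GO)
try SIG_FAR: (SEEK, SIG_FAR) → (GRASP, A_HALT)

SIG_OK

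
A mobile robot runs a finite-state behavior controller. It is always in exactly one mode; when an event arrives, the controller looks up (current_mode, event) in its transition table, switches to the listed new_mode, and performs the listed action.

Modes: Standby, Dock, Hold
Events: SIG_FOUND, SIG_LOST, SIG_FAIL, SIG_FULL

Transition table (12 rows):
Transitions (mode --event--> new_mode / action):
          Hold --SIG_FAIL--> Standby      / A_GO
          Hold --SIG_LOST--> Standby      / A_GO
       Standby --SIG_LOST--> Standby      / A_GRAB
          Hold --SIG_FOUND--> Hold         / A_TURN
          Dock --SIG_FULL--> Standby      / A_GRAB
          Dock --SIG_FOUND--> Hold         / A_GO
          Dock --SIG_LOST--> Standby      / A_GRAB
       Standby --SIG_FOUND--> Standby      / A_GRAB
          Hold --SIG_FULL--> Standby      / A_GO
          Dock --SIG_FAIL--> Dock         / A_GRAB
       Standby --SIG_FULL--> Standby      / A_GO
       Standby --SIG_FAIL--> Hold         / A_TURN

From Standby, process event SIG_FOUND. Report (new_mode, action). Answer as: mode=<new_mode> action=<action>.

mode=Standby action=A_GRAB

current mode = Standby; filter table to that mode:
  (Standby, SIG_LOST) → (Standby, A_GRAB)
  (Standby, SIG_FOUND) → (Standby, A_GRAB)  ← event matches
  (Standby, SIG_FULL) → (Standby, A_GO)
  (Standby, SIG_FAIL) → (Hold, A_TURN)
event = SIG_FOUND selects (Standby, A_GRAB)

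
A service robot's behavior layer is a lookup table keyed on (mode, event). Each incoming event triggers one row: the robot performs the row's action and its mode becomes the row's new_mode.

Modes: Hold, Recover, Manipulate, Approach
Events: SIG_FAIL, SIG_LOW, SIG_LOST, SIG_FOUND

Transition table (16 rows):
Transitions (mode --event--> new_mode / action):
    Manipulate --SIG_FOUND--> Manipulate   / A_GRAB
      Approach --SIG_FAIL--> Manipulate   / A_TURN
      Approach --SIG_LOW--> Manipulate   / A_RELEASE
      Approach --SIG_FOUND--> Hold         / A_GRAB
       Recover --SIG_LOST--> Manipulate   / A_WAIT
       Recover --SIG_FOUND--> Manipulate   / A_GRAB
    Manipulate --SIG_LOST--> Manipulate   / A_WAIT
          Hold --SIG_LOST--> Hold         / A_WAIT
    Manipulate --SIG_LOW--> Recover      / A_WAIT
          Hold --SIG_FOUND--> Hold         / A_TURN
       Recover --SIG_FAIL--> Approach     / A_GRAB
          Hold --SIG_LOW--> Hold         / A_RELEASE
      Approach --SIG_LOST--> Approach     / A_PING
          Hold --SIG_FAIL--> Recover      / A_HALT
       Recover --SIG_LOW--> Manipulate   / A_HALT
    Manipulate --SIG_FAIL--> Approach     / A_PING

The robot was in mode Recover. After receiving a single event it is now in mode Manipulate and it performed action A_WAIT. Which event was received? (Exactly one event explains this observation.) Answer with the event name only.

try SIG_FAIL: (Recover, SIG_FAIL) → (Approach, A_GRAB)
try SIG_LOW: (Recover, SIG_LOW) → (Manipulate, A_HALT)
try SIG_LOST: (Recover, SIG_LOST) → (Manipulate, A_WAIT)  ← matches
try SIG_FOUND: (Recover, SIG_FOUND) → (Manipulate, A_GRAB)

SIG_LOST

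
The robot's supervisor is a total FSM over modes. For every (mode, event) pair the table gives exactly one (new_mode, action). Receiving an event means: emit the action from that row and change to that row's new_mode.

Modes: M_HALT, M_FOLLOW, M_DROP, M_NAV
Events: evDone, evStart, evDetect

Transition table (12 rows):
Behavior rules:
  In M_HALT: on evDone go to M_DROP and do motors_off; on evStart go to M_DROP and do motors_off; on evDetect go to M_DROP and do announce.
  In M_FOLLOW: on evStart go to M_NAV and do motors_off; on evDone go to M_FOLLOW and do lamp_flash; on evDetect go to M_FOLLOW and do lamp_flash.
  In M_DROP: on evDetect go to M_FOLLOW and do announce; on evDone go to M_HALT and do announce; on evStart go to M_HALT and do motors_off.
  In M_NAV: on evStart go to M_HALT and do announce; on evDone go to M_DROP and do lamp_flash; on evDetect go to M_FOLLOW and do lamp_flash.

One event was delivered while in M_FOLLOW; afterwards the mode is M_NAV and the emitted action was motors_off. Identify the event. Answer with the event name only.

try evDone: (M_FOLLOW, evDone) → (M_FOLLOW, lamp_flash)
try evStart: (M_FOLLOW, evStart) → (M_NAV, motors_off)  ← matches
try evDetect: (M_FOLLOW, evDetect) → (M_FOLLOW, lamp_flash)

evStart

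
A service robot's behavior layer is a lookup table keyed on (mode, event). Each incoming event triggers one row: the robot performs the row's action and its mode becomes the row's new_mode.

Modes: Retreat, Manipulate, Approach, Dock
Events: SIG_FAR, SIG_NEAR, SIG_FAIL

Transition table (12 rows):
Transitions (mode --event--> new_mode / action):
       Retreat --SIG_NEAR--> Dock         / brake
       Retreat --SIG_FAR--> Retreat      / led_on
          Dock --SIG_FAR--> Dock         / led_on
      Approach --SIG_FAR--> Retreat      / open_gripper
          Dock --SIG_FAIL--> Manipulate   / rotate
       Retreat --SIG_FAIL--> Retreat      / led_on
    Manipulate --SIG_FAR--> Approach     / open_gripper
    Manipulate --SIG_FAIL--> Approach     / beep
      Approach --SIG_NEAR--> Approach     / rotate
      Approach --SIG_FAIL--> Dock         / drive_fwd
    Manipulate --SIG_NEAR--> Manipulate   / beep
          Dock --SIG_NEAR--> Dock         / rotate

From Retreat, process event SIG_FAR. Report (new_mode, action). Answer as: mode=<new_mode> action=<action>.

mode=Retreat action=led_on

current mode = Retreat; filter table to that mode:
  (Retreat, SIG_NEAR) → (Dock, brake)
  (Retreat, SIG_FAR) → (Retreat, led_on)  ← event matches
  (Retreat, SIG_FAIL) → (Retreat, led_on)
event = SIG_FAR selects (Retreat, led_on)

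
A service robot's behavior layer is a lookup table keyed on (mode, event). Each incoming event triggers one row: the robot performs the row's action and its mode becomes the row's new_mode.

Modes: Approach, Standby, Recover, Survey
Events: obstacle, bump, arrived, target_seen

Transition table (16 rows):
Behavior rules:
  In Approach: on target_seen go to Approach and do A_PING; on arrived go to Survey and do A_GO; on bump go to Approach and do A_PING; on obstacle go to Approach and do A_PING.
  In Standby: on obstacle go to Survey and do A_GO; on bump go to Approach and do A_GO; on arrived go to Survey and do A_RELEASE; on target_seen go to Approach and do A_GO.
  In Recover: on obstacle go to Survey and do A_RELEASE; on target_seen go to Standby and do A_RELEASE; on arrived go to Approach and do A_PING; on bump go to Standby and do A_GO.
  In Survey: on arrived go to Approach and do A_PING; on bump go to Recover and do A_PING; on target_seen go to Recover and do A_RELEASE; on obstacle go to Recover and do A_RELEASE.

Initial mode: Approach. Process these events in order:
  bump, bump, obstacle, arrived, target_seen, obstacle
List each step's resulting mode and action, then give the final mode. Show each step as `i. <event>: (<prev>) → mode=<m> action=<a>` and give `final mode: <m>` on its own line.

1. bump: (Approach) → mode=Approach action=A_PING
2. bump: (Approach) → mode=Approach action=A_PING
3. obstacle: (Approach) → mode=Approach action=A_PING
4. arrived: (Approach) → mode=Survey action=A_GO
5. target_seen: (Survey) → mode=Recover action=A_RELEASE
6. obstacle: (Recover) → mode=Survey action=A_RELEASE

final mode: Survey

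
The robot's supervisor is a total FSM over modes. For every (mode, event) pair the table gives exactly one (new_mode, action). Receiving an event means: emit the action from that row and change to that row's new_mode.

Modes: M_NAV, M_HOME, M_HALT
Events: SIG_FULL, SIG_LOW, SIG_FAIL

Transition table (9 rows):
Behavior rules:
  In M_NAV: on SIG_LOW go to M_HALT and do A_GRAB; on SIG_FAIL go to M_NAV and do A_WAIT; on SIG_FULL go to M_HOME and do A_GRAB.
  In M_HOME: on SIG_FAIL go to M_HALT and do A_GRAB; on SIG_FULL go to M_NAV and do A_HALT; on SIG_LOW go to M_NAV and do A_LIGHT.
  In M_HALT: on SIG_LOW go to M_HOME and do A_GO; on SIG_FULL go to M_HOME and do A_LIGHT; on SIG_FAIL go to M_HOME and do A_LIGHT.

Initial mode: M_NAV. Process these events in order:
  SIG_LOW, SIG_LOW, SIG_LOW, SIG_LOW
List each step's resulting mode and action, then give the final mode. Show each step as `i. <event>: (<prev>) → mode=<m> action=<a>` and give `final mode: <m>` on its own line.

final mode: M_HALT

1. SIG_LOW: (M_NAV) → mode=M_HALT action=A_GRAB
2. SIG_LOW: (M_HALT) → mode=M_HOME action=A_GO
3. SIG_LOW: (M_HOME) → mode=M_NAV action=A_LIGHT
4. SIG_LOW: (M_NAV) → mode=M_HALT action=A_GRAB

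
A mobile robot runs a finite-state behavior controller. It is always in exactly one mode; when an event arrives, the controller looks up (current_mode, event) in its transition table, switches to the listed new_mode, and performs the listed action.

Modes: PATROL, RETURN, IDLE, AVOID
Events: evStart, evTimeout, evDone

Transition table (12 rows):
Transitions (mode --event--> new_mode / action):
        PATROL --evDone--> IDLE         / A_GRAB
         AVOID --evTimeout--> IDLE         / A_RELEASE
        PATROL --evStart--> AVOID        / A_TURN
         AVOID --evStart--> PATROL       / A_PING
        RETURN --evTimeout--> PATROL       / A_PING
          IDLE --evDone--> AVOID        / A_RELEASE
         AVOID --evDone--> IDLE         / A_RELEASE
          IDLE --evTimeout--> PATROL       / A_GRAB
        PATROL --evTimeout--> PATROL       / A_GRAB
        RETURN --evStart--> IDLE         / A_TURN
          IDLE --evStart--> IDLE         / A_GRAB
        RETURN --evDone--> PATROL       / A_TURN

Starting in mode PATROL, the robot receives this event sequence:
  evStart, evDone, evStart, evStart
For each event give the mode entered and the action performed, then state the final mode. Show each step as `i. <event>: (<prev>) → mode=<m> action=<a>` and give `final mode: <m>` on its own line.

1. evStart: (PATROL) → mode=AVOID action=A_TURN
2. evDone: (AVOID) → mode=IDLE action=A_RELEASE
3. evStart: (IDLE) → mode=IDLE action=A_GRAB
4. evStart: (IDLE) → mode=IDLE action=A_GRAB

final mode: IDLE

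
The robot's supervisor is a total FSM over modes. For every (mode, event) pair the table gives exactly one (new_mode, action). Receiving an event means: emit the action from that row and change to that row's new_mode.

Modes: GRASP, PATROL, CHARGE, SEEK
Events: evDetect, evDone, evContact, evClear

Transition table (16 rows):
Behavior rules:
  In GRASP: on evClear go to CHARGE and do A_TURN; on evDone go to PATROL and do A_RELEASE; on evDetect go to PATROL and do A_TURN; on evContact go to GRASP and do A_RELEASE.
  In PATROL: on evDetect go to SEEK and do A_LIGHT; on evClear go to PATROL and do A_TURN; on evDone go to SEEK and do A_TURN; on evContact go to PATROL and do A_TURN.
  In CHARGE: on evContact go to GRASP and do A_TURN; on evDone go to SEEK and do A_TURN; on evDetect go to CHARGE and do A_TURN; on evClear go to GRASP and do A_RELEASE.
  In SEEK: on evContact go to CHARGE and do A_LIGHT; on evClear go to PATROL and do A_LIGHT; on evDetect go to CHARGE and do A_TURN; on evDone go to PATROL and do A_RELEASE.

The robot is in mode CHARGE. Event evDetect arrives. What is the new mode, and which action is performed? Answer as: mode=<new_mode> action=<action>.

current mode = CHARGE; filter table to that mode:
  (CHARGE, evContact) → (GRASP, A_TURN)
  (CHARGE, evDone) → (SEEK, A_TURN)
  (CHARGE, evDetect) → (CHARGE, A_TURN)  ← event matches
  (CHARGE, evClear) → (GRASP, A_RELEASE)
event = evDetect selects (CHARGE, A_TURN)

mode=CHARGE action=A_TURN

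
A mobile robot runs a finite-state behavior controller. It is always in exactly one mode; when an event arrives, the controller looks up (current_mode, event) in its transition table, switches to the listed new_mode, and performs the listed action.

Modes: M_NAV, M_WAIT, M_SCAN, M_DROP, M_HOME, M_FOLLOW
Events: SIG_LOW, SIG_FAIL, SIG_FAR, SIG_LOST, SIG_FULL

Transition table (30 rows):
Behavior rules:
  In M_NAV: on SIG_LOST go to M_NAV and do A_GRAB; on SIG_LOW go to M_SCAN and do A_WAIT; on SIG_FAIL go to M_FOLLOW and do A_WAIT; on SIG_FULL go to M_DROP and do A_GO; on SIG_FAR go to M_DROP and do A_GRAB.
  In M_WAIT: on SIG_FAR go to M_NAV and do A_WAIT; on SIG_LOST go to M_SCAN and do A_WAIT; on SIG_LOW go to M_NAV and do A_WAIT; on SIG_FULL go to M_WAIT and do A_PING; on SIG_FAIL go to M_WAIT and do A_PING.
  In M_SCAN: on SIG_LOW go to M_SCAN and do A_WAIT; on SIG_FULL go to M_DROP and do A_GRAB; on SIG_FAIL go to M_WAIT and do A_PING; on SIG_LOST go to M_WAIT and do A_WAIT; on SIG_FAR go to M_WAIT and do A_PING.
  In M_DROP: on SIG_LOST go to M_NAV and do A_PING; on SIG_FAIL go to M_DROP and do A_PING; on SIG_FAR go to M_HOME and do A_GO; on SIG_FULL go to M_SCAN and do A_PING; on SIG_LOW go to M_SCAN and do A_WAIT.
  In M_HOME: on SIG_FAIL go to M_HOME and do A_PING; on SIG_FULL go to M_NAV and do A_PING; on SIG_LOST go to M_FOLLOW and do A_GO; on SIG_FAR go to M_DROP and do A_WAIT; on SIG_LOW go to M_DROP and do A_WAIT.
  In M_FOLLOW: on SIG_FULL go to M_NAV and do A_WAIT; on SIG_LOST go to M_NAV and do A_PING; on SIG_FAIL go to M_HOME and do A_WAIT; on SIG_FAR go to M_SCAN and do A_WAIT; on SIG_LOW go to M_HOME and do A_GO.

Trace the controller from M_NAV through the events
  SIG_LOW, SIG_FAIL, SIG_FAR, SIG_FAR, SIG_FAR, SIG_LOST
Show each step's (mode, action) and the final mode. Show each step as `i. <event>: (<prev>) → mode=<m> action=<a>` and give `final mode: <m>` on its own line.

final mode: M_FOLLOW

1. SIG_LOW: (M_NAV) → mode=M_SCAN action=A_WAIT
2. SIG_FAIL: (M_SCAN) → mode=M_WAIT action=A_PING
3. SIG_FAR: (M_WAIT) → mode=M_NAV action=A_WAIT
4. SIG_FAR: (M_NAV) → mode=M_DROP action=A_GRAB
5. SIG_FAR: (M_DROP) → mode=M_HOME action=A_GO
6. SIG_LOST: (M_HOME) → mode=M_FOLLOW action=A_GO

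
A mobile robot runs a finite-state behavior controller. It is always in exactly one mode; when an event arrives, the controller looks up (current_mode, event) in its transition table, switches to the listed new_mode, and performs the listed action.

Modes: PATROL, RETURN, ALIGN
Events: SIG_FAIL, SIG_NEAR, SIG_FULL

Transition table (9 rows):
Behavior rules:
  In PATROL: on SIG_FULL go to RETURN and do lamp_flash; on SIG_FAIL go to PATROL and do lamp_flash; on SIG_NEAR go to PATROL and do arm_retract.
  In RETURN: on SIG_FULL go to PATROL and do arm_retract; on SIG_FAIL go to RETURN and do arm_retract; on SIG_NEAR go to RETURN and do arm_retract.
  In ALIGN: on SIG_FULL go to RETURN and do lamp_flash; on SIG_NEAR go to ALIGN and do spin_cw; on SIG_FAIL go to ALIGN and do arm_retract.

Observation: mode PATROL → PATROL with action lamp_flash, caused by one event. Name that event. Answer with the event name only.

SIG_FAIL

try SIG_FAIL: (PATROL, SIG_FAIL) → (PATROL, lamp_flash)  ← matches
try SIG_NEAR: (PATROL, SIG_NEAR) → (PATROL, arm_retract)
try SIG_FULL: (PATROL, SIG_FULL) → (RETURN, lamp_flash)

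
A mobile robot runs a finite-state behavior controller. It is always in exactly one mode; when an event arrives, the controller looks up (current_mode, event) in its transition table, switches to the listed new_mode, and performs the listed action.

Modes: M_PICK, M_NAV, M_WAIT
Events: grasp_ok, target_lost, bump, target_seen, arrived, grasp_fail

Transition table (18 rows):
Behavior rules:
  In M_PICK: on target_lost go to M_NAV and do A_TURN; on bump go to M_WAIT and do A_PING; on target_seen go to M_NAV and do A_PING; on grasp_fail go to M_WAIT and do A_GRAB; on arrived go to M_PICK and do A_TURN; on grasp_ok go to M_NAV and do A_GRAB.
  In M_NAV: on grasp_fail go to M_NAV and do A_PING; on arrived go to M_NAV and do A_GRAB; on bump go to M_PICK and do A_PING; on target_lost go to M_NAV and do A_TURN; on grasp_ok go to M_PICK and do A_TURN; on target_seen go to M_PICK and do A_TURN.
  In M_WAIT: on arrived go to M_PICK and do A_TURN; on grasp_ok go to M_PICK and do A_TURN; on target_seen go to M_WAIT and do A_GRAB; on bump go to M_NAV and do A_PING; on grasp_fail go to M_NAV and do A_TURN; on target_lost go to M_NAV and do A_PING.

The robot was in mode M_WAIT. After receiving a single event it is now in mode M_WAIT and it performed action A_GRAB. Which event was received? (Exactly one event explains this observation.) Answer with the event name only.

try grasp_ok: (M_WAIT, grasp_ok) → (M_PICK, A_TURN)
try target_lost: (M_WAIT, target_lost) → (M_NAV, A_PING)
try bump: (M_WAIT, bump) → (M_NAV, A_PING)
try target_seen: (M_WAIT, target_seen) → (M_WAIT, A_GRAB)  ← matches
try arrived: (M_WAIT, arrived) → (M_PICK, A_TURN)
try grasp_fail: (M_WAIT, grasp_fail) → (M_NAV, A_TURN)

target_seen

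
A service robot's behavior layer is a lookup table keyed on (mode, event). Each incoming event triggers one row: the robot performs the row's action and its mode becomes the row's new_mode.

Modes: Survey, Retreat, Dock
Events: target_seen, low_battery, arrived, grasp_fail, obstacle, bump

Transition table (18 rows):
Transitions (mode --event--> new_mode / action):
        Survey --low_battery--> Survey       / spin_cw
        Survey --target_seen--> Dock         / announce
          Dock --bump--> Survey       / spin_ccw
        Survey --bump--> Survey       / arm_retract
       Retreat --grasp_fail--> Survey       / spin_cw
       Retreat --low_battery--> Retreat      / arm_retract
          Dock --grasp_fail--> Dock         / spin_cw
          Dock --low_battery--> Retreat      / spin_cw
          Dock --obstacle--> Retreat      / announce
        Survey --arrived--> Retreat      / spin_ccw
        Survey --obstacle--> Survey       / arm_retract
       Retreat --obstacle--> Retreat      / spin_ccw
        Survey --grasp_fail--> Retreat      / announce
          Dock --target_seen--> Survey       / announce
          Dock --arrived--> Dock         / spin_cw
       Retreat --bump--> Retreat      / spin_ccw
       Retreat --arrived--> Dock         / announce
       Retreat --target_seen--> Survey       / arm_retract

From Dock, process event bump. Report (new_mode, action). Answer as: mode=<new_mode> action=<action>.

current mode = Dock; filter table to that mode:
  (Dock, bump) → (Survey, spin_ccw)  ← event matches
  (Dock, grasp_fail) → (Dock, spin_cw)
  (Dock, low_battery) → (Retreat, spin_cw)
  (Dock, obstacle) → (Retreat, announce)
  (Dock, target_seen) → (Survey, announce)
  (Dock, arrived) → (Dock, spin_cw)
event = bump selects (Survey, spin_ccw)

mode=Survey action=spin_ccw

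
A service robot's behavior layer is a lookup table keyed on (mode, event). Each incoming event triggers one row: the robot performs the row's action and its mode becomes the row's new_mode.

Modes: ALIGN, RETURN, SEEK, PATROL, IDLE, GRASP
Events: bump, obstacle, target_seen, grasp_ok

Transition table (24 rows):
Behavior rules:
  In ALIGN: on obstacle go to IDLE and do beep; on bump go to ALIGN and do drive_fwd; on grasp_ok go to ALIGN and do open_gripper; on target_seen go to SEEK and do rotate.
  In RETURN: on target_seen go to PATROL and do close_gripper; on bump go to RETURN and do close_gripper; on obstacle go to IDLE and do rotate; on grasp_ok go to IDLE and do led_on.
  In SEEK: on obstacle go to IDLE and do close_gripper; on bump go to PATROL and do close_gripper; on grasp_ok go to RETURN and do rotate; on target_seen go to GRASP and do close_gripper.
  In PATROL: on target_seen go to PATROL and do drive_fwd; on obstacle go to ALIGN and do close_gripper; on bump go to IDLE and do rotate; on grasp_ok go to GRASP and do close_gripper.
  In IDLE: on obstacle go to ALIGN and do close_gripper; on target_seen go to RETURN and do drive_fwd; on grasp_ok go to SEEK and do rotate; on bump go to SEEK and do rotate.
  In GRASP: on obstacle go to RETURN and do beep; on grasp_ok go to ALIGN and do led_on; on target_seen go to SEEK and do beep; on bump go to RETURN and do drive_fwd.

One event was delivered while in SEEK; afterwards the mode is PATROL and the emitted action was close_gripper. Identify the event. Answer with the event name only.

bump

try bump: (SEEK, bump) → (PATROL, close_gripper)  ← matches
try obstacle: (SEEK, obstacle) → (IDLE, close_gripper)
try target_seen: (SEEK, target_seen) → (GRASP, close_gripper)
try grasp_ok: (SEEK, grasp_ok) → (RETURN, rotate)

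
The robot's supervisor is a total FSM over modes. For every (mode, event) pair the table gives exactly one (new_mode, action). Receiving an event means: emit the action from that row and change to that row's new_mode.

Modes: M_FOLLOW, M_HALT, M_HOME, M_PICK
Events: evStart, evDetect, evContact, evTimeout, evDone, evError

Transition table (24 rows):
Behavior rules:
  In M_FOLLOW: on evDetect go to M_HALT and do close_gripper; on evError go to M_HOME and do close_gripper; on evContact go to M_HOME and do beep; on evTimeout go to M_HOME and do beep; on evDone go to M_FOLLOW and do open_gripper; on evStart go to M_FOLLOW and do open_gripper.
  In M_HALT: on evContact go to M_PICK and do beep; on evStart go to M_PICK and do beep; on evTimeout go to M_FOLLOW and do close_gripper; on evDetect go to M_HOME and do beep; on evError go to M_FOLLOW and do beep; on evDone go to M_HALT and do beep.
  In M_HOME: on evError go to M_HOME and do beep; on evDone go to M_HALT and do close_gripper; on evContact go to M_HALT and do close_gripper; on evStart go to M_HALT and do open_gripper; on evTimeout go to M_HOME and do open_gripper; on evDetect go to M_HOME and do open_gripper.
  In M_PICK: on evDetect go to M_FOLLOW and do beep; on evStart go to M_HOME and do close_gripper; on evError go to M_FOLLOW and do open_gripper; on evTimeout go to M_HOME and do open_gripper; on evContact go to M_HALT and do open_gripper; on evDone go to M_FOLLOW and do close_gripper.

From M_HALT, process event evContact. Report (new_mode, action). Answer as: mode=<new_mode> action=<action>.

mode=M_PICK action=beep

current mode = M_HALT; filter table to that mode:
  (M_HALT, evContact) → (M_PICK, beep)  ← event matches
  (M_HALT, evStart) → (M_PICK, beep)
  (M_HALT, evTimeout) → (M_FOLLOW, close_gripper)
  (M_HALT, evDetect) → (M_HOME, beep)
  (M_HALT, evError) → (M_FOLLOW, beep)
  (M_HALT, evDone) → (M_HALT, beep)
event = evContact selects (M_PICK, beep)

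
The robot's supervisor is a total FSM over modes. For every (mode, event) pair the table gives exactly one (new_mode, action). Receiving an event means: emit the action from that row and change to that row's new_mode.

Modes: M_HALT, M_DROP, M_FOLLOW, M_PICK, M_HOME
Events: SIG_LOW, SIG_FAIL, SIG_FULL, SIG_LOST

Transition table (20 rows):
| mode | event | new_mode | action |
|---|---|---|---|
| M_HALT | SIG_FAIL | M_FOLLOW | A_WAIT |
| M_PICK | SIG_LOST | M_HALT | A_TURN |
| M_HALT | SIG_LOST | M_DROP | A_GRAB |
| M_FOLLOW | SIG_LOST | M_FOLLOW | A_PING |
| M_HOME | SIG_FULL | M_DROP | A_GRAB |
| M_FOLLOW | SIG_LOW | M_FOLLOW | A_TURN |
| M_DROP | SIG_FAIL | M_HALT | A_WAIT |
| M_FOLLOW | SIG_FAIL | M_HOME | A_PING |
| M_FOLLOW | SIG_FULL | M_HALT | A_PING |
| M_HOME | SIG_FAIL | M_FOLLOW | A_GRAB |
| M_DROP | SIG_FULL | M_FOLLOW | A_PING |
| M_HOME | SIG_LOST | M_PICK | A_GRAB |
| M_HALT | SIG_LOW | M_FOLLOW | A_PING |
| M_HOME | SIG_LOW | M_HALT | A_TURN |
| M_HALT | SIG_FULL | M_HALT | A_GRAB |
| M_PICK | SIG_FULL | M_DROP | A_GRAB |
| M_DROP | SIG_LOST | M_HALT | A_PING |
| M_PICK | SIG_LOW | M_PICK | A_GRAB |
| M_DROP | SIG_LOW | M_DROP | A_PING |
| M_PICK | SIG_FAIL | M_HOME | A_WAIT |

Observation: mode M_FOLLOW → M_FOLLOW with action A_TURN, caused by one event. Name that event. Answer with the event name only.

try SIG_LOW: (M_FOLLOW, SIG_LOW) → (M_FOLLOW, A_TURN)  ← matches
try SIG_FAIL: (M_FOLLOW, SIG_FAIL) → (M_HOME, A_PING)
try SIG_FULL: (M_FOLLOW, SIG_FULL) → (M_HALT, A_PING)
try SIG_LOST: (M_FOLLOW, SIG_LOST) → (M_FOLLOW, A_PING)

SIG_LOW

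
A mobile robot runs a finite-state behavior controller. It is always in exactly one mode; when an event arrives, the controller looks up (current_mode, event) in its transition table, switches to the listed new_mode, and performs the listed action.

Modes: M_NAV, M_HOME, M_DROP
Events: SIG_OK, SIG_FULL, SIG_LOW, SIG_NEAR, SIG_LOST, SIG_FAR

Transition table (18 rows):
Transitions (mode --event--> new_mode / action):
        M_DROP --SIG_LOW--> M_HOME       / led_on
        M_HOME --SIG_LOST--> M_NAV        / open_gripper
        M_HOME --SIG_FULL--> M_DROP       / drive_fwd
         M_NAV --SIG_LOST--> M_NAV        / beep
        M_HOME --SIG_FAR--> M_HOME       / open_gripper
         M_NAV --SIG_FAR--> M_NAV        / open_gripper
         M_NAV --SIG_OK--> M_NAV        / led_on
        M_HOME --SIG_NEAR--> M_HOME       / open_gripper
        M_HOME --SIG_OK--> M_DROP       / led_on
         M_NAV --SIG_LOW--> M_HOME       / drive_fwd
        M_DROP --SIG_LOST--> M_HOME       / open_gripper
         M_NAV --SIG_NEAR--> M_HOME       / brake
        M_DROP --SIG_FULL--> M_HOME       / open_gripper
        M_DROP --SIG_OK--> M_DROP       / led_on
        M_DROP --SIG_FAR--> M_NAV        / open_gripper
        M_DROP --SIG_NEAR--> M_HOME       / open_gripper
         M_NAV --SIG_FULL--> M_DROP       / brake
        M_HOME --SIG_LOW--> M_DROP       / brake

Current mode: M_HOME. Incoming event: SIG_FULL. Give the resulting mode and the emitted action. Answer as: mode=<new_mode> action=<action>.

mode=M_DROP action=drive_fwd

current mode = M_HOME; filter table to that mode:
  (M_HOME, SIG_LOST) → (M_NAV, open_gripper)
  (M_HOME, SIG_FULL) → (M_DROP, drive_fwd)  ← event matches
  (M_HOME, SIG_FAR) → (M_HOME, open_gripper)
  (M_HOME, SIG_NEAR) → (M_HOME, open_gripper)
  (M_HOME, SIG_OK) → (M_DROP, led_on)
  (M_HOME, SIG_LOW) → (M_DROP, brake)
event = SIG_FULL selects (M_DROP, drive_fwd)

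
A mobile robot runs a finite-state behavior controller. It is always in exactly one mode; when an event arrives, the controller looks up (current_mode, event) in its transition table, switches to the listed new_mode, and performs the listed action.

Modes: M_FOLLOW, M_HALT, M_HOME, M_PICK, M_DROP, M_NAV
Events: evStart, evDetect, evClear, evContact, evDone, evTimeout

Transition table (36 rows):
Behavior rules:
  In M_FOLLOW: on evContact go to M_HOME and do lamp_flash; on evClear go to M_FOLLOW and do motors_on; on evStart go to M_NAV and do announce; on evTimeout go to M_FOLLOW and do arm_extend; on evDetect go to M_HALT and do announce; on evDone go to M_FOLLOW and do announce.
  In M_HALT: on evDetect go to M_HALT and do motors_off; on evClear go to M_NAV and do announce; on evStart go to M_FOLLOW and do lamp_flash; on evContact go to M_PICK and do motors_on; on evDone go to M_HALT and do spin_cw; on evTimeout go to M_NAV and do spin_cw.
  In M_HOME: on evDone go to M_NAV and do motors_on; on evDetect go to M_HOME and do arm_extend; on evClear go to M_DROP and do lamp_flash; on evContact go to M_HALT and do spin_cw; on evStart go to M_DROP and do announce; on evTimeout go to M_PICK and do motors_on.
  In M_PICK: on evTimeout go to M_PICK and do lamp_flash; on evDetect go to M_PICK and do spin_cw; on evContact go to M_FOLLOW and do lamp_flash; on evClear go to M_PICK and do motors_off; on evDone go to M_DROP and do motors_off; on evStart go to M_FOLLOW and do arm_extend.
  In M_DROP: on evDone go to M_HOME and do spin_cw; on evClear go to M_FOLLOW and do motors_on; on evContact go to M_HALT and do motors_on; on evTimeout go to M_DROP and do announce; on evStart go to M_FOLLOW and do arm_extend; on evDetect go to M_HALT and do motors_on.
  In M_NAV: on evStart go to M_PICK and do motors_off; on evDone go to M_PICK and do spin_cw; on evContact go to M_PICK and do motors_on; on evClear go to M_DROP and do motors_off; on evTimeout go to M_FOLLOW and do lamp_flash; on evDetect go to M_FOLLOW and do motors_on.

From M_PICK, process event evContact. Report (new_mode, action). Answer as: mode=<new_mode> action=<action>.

mode=M_FOLLOW action=lamp_flash

current mode = M_PICK; filter table to that mode:
  (M_PICK, evTimeout) → (M_PICK, lamp_flash)
  (M_PICK, evDetect) → (M_PICK, spin_cw)
  (M_PICK, evContact) → (M_FOLLOW, lamp_flash)  ← event matches
  (M_PICK, evClear) → (M_PICK, motors_off)
  (M_PICK, evDone) → (M_DROP, motors_off)
  (M_PICK, evStart) → (M_FOLLOW, arm_extend)
event = evContact selects (M_FOLLOW, lamp_flash)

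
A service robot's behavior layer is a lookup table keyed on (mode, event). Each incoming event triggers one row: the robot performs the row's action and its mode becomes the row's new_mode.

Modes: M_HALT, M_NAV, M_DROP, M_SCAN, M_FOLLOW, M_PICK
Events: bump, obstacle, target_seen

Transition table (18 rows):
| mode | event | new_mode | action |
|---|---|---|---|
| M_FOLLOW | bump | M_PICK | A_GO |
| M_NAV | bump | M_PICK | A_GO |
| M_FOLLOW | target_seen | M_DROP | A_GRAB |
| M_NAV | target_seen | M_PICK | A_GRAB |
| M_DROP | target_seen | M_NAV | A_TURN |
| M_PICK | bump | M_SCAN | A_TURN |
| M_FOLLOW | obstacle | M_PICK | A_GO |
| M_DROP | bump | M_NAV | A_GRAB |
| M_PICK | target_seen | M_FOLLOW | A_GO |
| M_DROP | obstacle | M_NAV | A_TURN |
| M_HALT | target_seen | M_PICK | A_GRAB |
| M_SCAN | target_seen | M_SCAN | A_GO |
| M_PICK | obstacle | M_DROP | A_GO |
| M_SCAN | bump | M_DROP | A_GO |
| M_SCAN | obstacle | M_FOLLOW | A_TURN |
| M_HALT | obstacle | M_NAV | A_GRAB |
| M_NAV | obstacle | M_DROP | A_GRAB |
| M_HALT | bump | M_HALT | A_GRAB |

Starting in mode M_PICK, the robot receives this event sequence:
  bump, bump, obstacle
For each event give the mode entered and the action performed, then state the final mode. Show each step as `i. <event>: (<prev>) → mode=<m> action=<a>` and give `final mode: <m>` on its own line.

final mode: M_NAV

1. bump: (M_PICK) → mode=M_SCAN action=A_TURN
2. bump: (M_SCAN) → mode=M_DROP action=A_GO
3. obstacle: (M_DROP) → mode=M_NAV action=A_TURN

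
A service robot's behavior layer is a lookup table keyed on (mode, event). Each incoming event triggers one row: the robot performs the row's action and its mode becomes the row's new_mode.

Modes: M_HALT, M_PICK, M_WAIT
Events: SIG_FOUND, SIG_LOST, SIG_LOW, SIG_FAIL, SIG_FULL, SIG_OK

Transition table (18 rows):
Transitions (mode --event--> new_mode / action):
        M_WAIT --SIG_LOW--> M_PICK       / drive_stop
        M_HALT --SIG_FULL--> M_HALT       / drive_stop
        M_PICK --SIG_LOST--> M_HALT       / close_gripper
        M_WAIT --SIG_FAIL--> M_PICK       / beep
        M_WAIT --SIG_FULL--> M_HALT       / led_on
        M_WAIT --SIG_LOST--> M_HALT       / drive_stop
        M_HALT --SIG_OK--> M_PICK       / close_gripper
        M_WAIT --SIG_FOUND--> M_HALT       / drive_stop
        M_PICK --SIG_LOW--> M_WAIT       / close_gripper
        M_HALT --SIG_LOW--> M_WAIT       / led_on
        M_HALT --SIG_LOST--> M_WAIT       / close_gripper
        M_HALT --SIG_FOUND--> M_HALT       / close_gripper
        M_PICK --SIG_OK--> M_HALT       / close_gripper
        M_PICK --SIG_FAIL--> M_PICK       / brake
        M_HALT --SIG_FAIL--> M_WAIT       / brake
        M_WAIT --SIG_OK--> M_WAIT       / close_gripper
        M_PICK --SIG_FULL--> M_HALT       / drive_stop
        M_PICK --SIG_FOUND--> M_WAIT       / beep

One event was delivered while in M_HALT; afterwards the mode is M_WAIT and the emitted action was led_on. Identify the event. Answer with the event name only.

SIG_LOW

try SIG_FOUND: (M_HALT, SIG_FOUND) → (M_HALT, close_gripper)
try SIG_LOST: (M_HALT, SIG_LOST) → (M_WAIT, close_gripper)
try SIG_LOW: (M_HALT, SIG_LOW) → (M_WAIT, led_on)  ← matches
try SIG_FAIL: (M_HALT, SIG_FAIL) → (M_WAIT, brake)
try SIG_FULL: (M_HALT, SIG_FULL) → (M_HALT, drive_stop)
try SIG_OK: (M_HALT, SIG_OK) → (M_PICK, close_gripper)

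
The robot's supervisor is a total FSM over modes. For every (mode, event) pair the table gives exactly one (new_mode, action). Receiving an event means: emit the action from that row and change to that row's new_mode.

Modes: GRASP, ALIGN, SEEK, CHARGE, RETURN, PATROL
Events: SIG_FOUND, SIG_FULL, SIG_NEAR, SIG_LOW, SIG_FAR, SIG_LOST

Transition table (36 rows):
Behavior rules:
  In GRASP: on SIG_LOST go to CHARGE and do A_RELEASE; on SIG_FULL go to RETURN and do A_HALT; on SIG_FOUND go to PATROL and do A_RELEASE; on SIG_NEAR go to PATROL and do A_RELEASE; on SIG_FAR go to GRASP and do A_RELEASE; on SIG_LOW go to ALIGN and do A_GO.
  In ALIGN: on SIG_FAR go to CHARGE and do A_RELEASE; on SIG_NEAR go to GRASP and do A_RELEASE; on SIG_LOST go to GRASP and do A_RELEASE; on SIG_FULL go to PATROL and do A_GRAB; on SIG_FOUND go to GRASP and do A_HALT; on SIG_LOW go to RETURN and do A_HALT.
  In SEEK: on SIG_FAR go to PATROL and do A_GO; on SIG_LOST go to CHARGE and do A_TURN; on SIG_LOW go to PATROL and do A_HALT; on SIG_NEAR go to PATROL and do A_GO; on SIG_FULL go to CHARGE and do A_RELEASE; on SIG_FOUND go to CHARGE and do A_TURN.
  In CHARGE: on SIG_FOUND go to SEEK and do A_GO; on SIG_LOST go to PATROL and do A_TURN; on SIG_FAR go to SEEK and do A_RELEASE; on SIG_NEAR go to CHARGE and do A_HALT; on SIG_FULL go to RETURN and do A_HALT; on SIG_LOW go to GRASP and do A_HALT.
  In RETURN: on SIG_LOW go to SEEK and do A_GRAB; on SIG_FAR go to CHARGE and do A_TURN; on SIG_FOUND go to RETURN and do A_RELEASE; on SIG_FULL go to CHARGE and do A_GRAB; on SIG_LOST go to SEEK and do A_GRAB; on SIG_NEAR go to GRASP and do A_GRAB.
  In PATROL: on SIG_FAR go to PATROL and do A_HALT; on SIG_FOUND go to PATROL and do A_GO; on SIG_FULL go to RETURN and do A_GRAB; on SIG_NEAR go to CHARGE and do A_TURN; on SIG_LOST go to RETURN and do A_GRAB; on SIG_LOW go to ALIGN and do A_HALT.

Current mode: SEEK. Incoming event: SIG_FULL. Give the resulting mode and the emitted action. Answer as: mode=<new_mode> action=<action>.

current mode = SEEK; filter table to that mode:
  (SEEK, SIG_FAR) → (PATROL, A_GO)
  (SEEK, SIG_LOST) → (CHARGE, A_TURN)
  (SEEK, SIG_LOW) → (PATROL, A_HALT)
  (SEEK, SIG_NEAR) → (PATROL, A_GO)
  (SEEK, SIG_FULL) → (CHARGE, A_RELEASE)  ← event matches
  (SEEK, SIG_FOUND) → (CHARGE, A_TURN)
event = SIG_FULL selects (CHARGE, A_RELEASE)

mode=CHARGE action=A_RELEASE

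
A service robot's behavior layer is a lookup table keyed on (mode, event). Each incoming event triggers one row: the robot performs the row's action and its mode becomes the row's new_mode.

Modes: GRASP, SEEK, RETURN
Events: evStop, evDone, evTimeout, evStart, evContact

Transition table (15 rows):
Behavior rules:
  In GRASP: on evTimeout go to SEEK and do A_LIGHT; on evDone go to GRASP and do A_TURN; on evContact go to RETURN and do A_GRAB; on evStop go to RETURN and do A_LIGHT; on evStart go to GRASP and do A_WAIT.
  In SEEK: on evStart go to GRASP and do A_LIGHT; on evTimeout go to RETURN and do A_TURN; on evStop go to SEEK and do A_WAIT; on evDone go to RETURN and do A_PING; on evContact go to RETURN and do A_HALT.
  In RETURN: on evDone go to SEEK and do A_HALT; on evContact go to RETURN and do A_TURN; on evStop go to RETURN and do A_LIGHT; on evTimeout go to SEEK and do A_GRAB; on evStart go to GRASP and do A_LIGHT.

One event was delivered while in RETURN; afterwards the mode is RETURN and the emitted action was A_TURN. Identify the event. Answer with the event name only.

try evStop: (RETURN, evStop) → (RETURN, A_LIGHT)
try evDone: (RETURN, evDone) → (SEEK, A_HALT)
try evTimeout: (RETURN, evTimeout) → (SEEK, A_GRAB)
try evStart: (RETURN, evStart) → (GRASP, A_LIGHT)
try evContact: (RETURN, evContact) → (RETURN, A_TURN)  ← matches

evContact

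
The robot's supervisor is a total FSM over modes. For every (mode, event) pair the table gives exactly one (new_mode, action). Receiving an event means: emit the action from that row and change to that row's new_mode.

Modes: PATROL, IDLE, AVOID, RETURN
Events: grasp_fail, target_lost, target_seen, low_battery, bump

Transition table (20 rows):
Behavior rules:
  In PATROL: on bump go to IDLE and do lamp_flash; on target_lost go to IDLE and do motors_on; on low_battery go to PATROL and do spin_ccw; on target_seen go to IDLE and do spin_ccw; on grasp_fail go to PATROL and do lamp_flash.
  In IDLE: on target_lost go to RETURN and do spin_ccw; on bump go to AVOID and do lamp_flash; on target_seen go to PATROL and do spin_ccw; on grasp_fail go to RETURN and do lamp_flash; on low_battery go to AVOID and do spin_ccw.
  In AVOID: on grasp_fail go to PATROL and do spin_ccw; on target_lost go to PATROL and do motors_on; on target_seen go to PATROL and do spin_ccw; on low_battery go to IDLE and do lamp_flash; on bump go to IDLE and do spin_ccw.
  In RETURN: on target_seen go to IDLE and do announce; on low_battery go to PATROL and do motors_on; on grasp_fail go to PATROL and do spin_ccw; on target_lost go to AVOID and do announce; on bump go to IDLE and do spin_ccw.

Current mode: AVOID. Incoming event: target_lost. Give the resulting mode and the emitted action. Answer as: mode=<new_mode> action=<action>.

mode=PATROL action=motors_on

current mode = AVOID; filter table to that mode:
  (AVOID, grasp_fail) → (PATROL, spin_ccw)
  (AVOID, target_lost) → (PATROL, motors_on)  ← event matches
  (AVOID, target_seen) → (PATROL, spin_ccw)
  (AVOID, low_battery) → (IDLE, lamp_flash)
  (AVOID, bump) → (IDLE, spin_ccw)
event = target_lost selects (PATROL, motors_on)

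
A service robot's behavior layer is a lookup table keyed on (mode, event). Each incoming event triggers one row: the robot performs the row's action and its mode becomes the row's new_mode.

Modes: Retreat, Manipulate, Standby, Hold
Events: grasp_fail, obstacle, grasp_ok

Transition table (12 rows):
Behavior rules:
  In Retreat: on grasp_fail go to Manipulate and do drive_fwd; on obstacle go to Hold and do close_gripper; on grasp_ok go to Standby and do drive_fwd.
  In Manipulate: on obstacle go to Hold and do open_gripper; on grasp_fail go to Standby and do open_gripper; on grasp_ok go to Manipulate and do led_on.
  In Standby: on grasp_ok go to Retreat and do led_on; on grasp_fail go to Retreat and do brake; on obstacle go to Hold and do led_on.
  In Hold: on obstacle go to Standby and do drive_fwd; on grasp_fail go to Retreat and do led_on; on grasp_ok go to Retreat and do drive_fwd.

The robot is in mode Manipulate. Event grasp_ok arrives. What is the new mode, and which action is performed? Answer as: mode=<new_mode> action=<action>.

current mode = Manipulate; filter table to that mode:
  (Manipulate, obstacle) → (Hold, open_gripper)
  (Manipulate, grasp_fail) → (Standby, open_gripper)
  (Manipulate, grasp_ok) → (Manipulate, led_on)  ← event matches
event = grasp_ok selects (Manipulate, led_on)

mode=Manipulate action=led_on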